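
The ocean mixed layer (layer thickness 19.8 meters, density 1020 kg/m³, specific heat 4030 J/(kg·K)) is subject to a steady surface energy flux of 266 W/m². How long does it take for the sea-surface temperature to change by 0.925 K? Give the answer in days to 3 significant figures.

Areal heat capacity C = ρ c_p D = 1020 × 4030 × 19.8 = 8.14×10^7 J/(m²·K).
Time required: Δt = C ΔT / F = 8.14×10^7 × 0.925 / 266 = 2.83×10^5 s.
In days: 2.83×10^5 s / (86400 s/day) = 3.28 days.

3.28 days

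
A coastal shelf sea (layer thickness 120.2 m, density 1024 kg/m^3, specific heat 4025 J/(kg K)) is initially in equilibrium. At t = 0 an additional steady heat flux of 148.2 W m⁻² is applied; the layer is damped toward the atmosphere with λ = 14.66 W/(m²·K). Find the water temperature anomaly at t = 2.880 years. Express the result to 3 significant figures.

9.42 K

Areal heat capacity C = ρ c_p D = 1024 × 4025 × 120.2 = 4.95×10^8 J/(m²·K).
τ = C / λ = 4.95×10^8 / 14.66 = 3.38×10^7 s.
Equilibrium anomaly ΔT_eq = F / λ = 148.2 / 14.66 = 10.1 K.
t = 2.880 years = 9.09×10^7 s, so t/τ = 2.69.
ΔT(t) = ΔT_eq (1 − e^(−t/τ)) = 10.1 × (1 − e^−2.69) = 9.42 K.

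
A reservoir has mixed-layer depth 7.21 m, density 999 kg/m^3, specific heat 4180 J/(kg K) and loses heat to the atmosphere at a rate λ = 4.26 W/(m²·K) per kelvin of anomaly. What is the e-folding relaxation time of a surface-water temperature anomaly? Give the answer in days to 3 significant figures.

Areal heat capacity C = ρ c_p D = 999 × 4180 × 7.21 = 3.01×10^7 J m⁻² K⁻¹.
Relaxation time τ = C / λ = 3.01×10^7 / 4.26 = 7.07×10^6 s.
In days: 7.07×10^6 s / (86400 s/day) = 81.8 days.

81.8 days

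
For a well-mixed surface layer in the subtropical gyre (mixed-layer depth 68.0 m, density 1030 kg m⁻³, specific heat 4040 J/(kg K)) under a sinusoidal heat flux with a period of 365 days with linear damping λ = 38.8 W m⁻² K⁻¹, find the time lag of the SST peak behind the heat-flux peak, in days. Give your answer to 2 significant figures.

56 days

Areal heat capacity C = ρ c_p D = 1030 × 4040 × 68.0 = 2.83×10^8 J m⁻² K⁻¹.
ω = 2π / 3.15×10^7 s = 1.99×10^-7 s⁻¹.
Phase lag φ = arctan(Cω/λ) = arctan(56.4/38.8) = 0.968 rad.
Time lag = φ / ω = 0.968 / 1.99×10^-7 = 4.86×10^6 s = 56.2 days.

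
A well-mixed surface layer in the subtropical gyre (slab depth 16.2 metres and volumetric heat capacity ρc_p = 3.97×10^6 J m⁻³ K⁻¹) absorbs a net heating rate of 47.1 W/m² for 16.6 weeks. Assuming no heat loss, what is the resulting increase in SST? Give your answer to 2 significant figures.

Areal heat capacity C = ρc_p × D = 3.97×10^6 × 16.2 = 6.43×10^7 J/(m²·K).
Net heat input Q = F Δt = 47.1 × (16.6 weeks × 6.048×10^5 s/week) = 4.73×10^8 J/m².
ΔT = Q / C = 4.73×10^8 / 6.43×10^7 = 7.35 K.

7.4 K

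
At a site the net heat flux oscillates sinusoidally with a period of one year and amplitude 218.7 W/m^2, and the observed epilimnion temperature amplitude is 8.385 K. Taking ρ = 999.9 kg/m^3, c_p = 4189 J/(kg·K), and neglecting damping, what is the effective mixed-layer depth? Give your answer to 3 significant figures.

ω = 2π / 3.15×10^7 s = 1.99×10^-7 s⁻¹.
Required C = F₀ / (A ω) = 218.7 / (8.385 × 1.99×10^-7) = 1.31×10^8 J/(m²·K).
D = C / (ρ c_p) = 1.31×10^8 / (999.9 × 4189) = 31.3 m.

31.3 m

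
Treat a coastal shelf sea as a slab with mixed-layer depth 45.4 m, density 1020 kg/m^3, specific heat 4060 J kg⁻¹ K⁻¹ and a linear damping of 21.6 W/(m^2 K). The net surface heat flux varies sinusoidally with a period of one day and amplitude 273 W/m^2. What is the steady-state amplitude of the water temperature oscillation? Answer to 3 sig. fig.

Areal heat capacity C = ρ c_p D = 1020 × 4060 × 45.4 = 1.88×10^8 J/(m²·K).
Angular frequency ω = 2π / T = 2π / 86400 s = 7.27×10^-5 s⁻¹.
√((Cω)² + λ²) = √((13700)² + 21.6²) = 13700 W/(m²·K).
Amplitude A = F₀ / √((Cω)²+λ²) = 273 / 13700 = 0.0200 K.

0.0200 K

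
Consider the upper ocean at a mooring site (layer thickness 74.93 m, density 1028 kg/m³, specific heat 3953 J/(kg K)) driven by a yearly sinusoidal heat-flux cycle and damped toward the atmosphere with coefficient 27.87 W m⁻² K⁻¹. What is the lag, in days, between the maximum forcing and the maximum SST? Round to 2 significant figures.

Areal heat capacity C = ρ c_p D = 1028 × 3953 × 74.93 = 3.04×10^8 J m⁻² K⁻¹.
ω = 2π / 3.15×10^7 s = 1.99×10^-7 s⁻¹.
Phase lag φ = arctan(Cω/λ) = arctan(60.7/27.87) = 1.14 rad.
Time lag = φ / ω = 1.14 / 1.99×10^-7 = 5.72×10^6 s = 66.2 days.

66 days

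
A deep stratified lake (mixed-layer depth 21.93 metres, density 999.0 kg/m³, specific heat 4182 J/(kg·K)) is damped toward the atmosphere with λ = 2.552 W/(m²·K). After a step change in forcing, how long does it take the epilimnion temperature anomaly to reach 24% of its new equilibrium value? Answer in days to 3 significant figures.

Areal heat capacity C = ρ c_p D = 999.0 × 4182 × 21.93 = 9.16×10^7 J m⁻² K⁻¹.
τ = C / λ = 9.16×10^7 / 2.552 = 3.59×10^7 s.
Fraction reached: 1 − e^(−t/τ) = 0.24 ⇒ t = −τ ln(1 − 0.24) = τ × 0.274.
t = 9.85×10^6 s = 114 days.

114 days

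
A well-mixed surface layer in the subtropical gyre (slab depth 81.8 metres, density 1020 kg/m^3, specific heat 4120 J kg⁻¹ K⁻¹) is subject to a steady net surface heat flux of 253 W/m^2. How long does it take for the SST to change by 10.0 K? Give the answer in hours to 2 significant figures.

Areal heat capacity C = ρ c_p D = 1020 × 4120 × 81.8 = 3.44×10^8 J/(m^2 K).
Time required: Δt = C ΔT / F = 3.44×10^8 × 10.0 / 253 = 1.36×10^7 s.
In hours: 1.36×10^7 s / (3600 s/hour) = 3770 hours.

3800 hours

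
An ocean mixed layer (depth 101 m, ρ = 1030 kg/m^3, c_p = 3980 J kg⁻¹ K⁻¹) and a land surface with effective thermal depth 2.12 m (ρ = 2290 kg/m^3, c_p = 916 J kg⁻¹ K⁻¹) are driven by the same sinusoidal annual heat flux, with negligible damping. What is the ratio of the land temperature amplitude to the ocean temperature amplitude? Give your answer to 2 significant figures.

C_ocean = 1030 × 3980 × 101 = 4.14×10^8 J/(m²·K).
C_land = 2290 × 916 × 2.12 = 4.45×10^6 J/(m²·K).
Undamped amplitude ∝ 1/C, so A_land/A_ocean = C_ocean/C_land = 93.1.

93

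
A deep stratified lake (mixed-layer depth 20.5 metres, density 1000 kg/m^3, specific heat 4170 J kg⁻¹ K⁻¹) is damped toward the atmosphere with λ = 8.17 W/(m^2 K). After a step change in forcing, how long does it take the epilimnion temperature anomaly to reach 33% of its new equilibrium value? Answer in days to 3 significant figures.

Areal heat capacity C = ρ c_p D = 1000 × 4170 × 20.5 = 8.55×10^7 J/(m^2 K).
τ = C / λ = 8.55×10^7 / 8.17 = 1.05×10^7 s.
Fraction reached: 1 − e^(−t/τ) = 0.33 ⇒ t = −τ ln(1 − 0.33) = τ × 0.400.
t = 4.19×10^6 s = 48.5 days.

48.5 days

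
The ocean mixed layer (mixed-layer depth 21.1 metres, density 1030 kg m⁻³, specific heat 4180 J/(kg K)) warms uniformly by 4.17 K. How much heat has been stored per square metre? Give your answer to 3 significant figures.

Areal heat capacity C = ρ c_p D = 1030 × 4180 × 21.1 = 9.08×10^7 J/(m^2 K).
ΔQ = C ΔT = 9.08×10^7 × 4.17 = 3.79×10^8 J/m².

3.79×10^8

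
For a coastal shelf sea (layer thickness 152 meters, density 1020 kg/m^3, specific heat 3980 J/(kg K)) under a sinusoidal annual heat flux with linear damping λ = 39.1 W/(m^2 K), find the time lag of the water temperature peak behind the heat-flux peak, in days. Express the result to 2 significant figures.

73 days

Areal heat capacity C = ρ c_p D = 1020 × 3980 × 152 = 6.17×10^8 J/(m^2 K).
ω = 2π / 3.15×10^7 s = 1.99×10^-7 s⁻¹.
Phase lag φ = arctan(Cω/λ) = arctan(123/39.1) = 1.26 rad.
Time lag = φ / ω = 1.26 / 1.99×10^-7 = 6.34×10^6 s = 73.4 days.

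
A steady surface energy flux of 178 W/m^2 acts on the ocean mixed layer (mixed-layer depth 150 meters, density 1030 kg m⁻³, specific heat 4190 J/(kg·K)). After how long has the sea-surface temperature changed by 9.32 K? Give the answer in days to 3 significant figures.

Areal heat capacity C = ρ c_p D = 1030 × 4190 × 150 = 6.47×10^8 J m⁻² K⁻¹.
Time required: Δt = C ΔT / F = 6.47×10^8 × 9.32 / 178 = 3.39×10^7 s.
In days: 3.39×10^7 s / (86400 s/day) = 392 days.

392 days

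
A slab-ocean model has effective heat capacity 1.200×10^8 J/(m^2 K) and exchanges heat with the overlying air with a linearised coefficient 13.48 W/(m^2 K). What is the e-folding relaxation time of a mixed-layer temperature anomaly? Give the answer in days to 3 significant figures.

103 days

Areal heat capacity C = 1.200×10^8 J/(m^2 K) (given).
Relaxation time τ = C / λ = 1.20×10^8 / 13.48 = 8.90×10^6 s.
In days: 8.90×10^6 s / (86400 s/day) = 103 days.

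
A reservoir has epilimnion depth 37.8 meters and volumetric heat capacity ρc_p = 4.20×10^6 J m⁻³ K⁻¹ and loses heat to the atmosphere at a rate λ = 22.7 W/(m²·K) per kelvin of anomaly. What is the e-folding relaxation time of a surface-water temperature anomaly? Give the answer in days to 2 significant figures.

81 days

Areal heat capacity C = ρc_p × D = 4.20×10^6 × 37.8 = 1.59×10^8 J/(m^2 K).
Relaxation time τ = C / λ = 1.59×10^8 / 22.7 = 6.99×10^6 s.
In days: 6.99×10^6 s / (86400 s/day) = 80.9 days.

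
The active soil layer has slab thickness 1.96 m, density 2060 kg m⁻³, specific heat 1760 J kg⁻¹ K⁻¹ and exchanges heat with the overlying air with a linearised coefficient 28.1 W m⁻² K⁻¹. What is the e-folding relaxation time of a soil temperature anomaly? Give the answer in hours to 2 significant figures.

Areal heat capacity C = ρ c_p D = 2060 × 1760 × 1.96 = 7.11×10^6 J m⁻² K⁻¹.
Relaxation time τ = C / λ = 7.11×10^6 / 28.1 = 2.53×10^5 s.
In hours: 2.53×10^5 s / (3600 s/hour) = 70.2 hours.

70 hours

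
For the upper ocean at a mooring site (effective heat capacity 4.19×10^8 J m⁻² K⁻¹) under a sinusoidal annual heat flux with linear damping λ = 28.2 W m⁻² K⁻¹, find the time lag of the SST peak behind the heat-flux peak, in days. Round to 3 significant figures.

Areal heat capacity C = 4.19×10^8 J m⁻² K⁻¹ (given).
ω = 2π / 3.15×10^7 s = 1.99×10^-7 s⁻¹.
Phase lag φ = arctan(Cω/λ) = arctan(83.5/28.2) = 1.25 rad.
Time lag = φ / ω = 1.25 / 1.99×10^-7 = 6.25×10^6 s = 72.3 days.

72.3 days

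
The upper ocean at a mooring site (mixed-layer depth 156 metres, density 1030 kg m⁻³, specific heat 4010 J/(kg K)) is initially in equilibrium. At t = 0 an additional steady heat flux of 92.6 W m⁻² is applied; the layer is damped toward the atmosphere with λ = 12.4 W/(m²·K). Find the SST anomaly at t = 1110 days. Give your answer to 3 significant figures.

6.29 K

Areal heat capacity C = ρ c_p D = 1030 × 4010 × 156 = 6.44×10^8 J/(m²·K).
τ = C / λ = 6.44×10^8 / 12.4 = 5.20×10^7 s.
Equilibrium anomaly ΔT_eq = F / λ = 92.6 / 12.4 = 7.47 K.
t = 1110 days = 9.59×10^7 s, so t/τ = 1.85.
ΔT(t) = ΔT_eq (1 − e^(−t/τ)) = 7.47 × (1 − e^−1.85) = 6.29 K.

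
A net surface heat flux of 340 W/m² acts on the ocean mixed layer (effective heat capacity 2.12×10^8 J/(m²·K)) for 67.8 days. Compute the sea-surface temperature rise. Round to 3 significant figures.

Areal heat capacity C = 2.12×10^8 J/(m²·K) (given).
Net heat input Q = F Δt = 340 × (67.8 days × 86400 s/day) = 1.99×10^9 J/m².
ΔT = Q / C = 1.99×10^9 / 2.12×10^8 = 9.39 K.

9.39 K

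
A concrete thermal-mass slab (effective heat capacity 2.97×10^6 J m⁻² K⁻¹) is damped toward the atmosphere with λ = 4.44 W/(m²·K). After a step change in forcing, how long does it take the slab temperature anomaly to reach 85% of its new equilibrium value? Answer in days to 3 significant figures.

14.7 days

Areal heat capacity C = 2.97×10^6 J m⁻² K⁻¹ (given).
τ = C / λ = 2.97×10^6 / 4.44 = 6.69×10^5 s.
Fraction reached: 1 − e^(−t/τ) = 0.85 ⇒ t = −τ ln(1 − 0.85) = τ × 1.90.
t = 1.27×10^6 s = 14.7 days.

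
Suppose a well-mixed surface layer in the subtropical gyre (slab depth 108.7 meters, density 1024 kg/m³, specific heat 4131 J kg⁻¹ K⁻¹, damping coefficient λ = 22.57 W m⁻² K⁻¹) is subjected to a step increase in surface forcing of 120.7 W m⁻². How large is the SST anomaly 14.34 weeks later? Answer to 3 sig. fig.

Areal heat capacity C = ρ c_p D = 1024 × 4131 × 108.7 = 4.60×10^8 J/(m²·K).
τ = C / λ = 4.60×10^8 / 22.57 = 2.04×10^7 s.
Equilibrium anomaly ΔT_eq = F / λ = 120.7 / 22.57 = 5.35 K.
t = 14.34 weeks = 8.67×10^6 s, so t/τ = 0.426.
ΔT(t) = ΔT_eq (1 − e^(−t/τ)) = 5.35 × (1 − e^−0.426) = 1.85 K.

1.85 K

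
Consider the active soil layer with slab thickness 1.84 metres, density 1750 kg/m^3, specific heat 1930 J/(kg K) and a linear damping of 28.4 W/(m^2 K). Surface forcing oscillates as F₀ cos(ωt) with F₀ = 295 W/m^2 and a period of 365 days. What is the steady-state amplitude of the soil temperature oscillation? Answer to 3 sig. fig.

10.4 K

Areal heat capacity C = ρ c_p D = 1750 × 1930 × 1.84 = 6.21×10^6 J/(m^2 K).
Angular frequency ω = 2π / T = 2π / 3.15×10^7 s = 1.99×10^-7 s⁻¹.
√((Cω)² + λ²) = √((1.24)² + 28.4²) = 28.4 W/(m²·K).
Amplitude A = F₀ / √((Cω)²+λ²) = 295 / 28.4 = 10.4 K.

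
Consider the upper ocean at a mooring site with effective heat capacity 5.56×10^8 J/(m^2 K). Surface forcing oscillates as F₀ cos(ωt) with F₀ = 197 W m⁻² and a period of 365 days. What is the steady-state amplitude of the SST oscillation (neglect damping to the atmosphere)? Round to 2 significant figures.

1.8 K

Areal heat capacity C = 5.56×10^8 J/(m^2 K) (given).
Angular frequency ω = 2π / T = 2π / 3.15×10^7 s = 1.99×10^-7 s⁻¹.
Cω = 5.56×10^8 × 1.99×10^-7 = 111 W/(m²·K).
Amplitude A = F₀ / (Cω) = 197 / 111 = 1.78 K.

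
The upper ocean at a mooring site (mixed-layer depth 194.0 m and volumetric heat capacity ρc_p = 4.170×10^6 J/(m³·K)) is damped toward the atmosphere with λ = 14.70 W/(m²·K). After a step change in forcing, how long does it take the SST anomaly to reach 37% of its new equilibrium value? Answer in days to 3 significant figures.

294 days

Areal heat capacity C = ρc_p × D = 4.170×10^6 × 194.0 = 8.09×10^8 J m⁻² K⁻¹.
τ = C / λ = 8.09×10^8 / 14.70 = 5.50×10^7 s.
Fraction reached: 1 − e^(−t/τ) = 0.37 ⇒ t = −τ ln(1 − 0.37) = τ × 0.462.
t = 2.54×10^7 s = 294 days.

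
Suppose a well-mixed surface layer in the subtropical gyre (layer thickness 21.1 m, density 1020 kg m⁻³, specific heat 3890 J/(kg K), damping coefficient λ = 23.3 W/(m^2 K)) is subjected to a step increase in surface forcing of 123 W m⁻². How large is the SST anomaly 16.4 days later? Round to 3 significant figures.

1.72 K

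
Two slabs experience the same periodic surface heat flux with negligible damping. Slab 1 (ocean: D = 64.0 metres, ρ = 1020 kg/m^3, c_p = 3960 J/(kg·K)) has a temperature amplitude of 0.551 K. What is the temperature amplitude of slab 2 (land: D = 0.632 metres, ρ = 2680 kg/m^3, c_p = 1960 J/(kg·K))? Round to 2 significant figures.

43 K

C_ocean = 2.59×10^8 J/(m²·K); C_land = 3.32×10^6 J/(m²·K).
A ∝ 1/C ⇒ A_land = A_ocean × C_ocean/C_land = 0.551 × 77.9 = 42.9 K.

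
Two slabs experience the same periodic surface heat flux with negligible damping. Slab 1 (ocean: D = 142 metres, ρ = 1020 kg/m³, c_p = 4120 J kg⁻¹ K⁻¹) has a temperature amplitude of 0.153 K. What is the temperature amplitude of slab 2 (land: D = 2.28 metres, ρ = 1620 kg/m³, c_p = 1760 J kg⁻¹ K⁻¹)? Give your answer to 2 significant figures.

14 K

C_ocean = 5.97×10^8 J/(m²·K); C_land = 6.50×10^6 J/(m²·K).
A ∝ 1/C ⇒ A_land = A_ocean × C_ocean/C_land = 0.153 × 91.8 = 14.0 K.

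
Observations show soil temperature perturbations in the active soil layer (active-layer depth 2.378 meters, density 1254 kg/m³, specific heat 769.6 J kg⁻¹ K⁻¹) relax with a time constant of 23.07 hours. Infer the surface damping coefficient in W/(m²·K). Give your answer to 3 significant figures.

27.6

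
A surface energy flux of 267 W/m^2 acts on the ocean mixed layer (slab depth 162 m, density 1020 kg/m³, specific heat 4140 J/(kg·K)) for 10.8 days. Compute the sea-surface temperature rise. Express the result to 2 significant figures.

Areal heat capacity C = ρ c_p D = 1020 × 4140 × 162 = 6.84×10^8 J/(m²·K).
Net heat input Q = F Δt = 267 × (10.8 days × 86400 s/day) = 2.49×10^8 J/m².
ΔT = Q / C = 2.49×10^8 / 6.84×10^8 = 0.364 K.

0.36 K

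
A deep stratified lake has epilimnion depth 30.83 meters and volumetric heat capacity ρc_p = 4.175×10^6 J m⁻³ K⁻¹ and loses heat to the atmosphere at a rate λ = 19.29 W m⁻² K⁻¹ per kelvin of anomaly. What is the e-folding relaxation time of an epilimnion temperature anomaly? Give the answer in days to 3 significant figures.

77.2 days

Areal heat capacity C = ρc_p × D = 4.175×10^6 × 30.83 = 1.29×10^8 J m⁻² K⁻¹.
Relaxation time τ = C / λ = 1.29×10^8 / 19.29 = 6.67×10^6 s.
In days: 6.67×10^6 s / (86400 s/day) = 77.2 days.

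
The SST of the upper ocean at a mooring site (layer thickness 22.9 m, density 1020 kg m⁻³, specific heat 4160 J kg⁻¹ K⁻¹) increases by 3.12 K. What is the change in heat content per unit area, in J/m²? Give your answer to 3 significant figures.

Areal heat capacity C = ρ c_p D = 1020 × 4160 × 22.9 = 9.72×10^7 J/(m²·K).
ΔQ = C ΔT = 9.72×10^7 × 3.12 = 3.03×10^8 J/m².

3.03×10^8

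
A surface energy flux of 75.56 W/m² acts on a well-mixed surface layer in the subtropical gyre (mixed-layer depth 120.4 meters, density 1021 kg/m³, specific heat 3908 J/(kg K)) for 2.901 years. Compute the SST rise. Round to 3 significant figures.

Areal heat capacity C = ρ c_p D = 1021 × 3908 × 120.4 = 4.80×10^8 J m⁻² K⁻¹.
Net heat input Q = F Δt = 75.56 × (2.901 years × 3.156×10^7 s/year) = 6.92×10^9 J/m².
ΔT = Q / C = 6.92×10^9 / 4.80×10^8 = 14.4 K.

14.4 K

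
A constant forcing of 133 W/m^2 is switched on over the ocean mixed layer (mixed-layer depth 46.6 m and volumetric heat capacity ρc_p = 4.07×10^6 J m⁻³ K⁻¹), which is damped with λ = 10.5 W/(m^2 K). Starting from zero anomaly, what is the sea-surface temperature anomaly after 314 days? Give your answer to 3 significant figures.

9.85 K

Areal heat capacity C = ρc_p × D = 4.07×10^6 × 46.6 = 1.90×10^8 J m⁻² K⁻¹.
τ = C / λ = 1.90×10^8 / 10.5 = 1.81×10^7 s.
Equilibrium anomaly ΔT_eq = F / λ = 133 / 10.5 = 12.7 K.
t = 314 days = 2.71×10^7 s, so t/τ = 1.50.
ΔT(t) = ΔT_eq (1 − e^(−t/τ)) = 12.7 × (1 − e^−1.50) = 9.85 K.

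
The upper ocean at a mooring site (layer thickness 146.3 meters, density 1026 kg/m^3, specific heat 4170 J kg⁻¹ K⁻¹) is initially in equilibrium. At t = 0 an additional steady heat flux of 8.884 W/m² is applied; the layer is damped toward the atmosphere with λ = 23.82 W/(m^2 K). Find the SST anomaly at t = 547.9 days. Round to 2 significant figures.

Areal heat capacity C = ρ c_p D = 1026 × 4170 × 146.3 = 6.26×10^8 J/(m^2 K).
τ = C / λ = 6.26×10^8 / 23.82 = 2.63×10^7 s.
Equilibrium anomaly ΔT_eq = F / λ = 8.884 / 23.82 = 0.373 K.
t = 547.9 days = 4.73×10^7 s, so t/τ = 1.80.
ΔT(t) = ΔT_eq (1 − e^(−t/τ)) = 0.373 × (1 − e^−1.80) = 0.311 K.

0.31 K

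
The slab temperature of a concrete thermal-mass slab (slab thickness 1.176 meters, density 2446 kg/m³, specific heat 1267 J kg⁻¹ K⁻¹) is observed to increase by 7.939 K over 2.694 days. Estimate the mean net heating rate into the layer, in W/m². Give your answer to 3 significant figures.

124

Areal heat capacity C = ρ c_p D = 2446 × 1267 × 1.176 = 3.64×10^6 J/(m²·K).
Required heat per unit area: Q = C ΔT = 3.64×10^6 × 7.939 = 2.89×10^7 J/m².
Flux F = Q / Δt = 2.89×10^7 / 2.33×10^5 s = 124 W/m².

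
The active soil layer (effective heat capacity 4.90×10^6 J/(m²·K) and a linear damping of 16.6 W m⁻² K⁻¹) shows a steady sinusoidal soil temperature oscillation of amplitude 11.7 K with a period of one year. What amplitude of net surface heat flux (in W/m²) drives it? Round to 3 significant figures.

Areal heat capacity C = 4.90×10^6 J/(m²·K) (given).
ω = 2π / 3.15×10^7 s = 1.99×10^-7 s⁻¹.
√((Cω)² + λ²) = √((0.976)² + 16.6²) = 16.6 W/(m²·K).
F₀ = A × √((Cω)²+λ²) = 11.7 × 16.6 = 195 W/m².

195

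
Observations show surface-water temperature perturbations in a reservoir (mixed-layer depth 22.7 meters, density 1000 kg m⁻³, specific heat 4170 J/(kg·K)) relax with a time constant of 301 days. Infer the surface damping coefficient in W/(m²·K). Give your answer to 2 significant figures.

3.6

Areal heat capacity C = ρ c_p D = 1000 × 4170 × 22.7 = 9.47×10^7 J/(m^2 K).
τ = 301 days = 2.60×10^7 s.
λ = C / τ = 9.47×10^7 / 2.60×10^7 = 3.64 W/(m²·K).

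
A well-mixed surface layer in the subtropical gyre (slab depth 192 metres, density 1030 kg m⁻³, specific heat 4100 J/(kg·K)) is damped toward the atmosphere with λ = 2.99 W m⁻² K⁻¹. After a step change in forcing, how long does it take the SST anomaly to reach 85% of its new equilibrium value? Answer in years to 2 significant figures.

Areal heat capacity C = ρ c_p D = 1030 × 4100 × 192 = 8.11×10^8 J m⁻² K⁻¹.
τ = C / λ = 8.11×10^8 / 2.99 = 2.71×10^8 s.
Fraction reached: 1 − e^(−t/τ) = 0.85 ⇒ t = −τ ln(1 − 0.85) = τ × 1.90.
t = 5.14×10^8 s = 16.3 years.

16 years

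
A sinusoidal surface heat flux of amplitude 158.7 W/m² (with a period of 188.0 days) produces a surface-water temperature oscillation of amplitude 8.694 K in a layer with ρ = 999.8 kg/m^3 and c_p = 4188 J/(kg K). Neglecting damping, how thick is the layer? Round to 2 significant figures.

11 m

ω = 2π / 1.62×10^7 s = 3.87×10^-7 s⁻¹.
Required C = F₀ / (A ω) = 158.7 / (8.694 × 3.87×10^-7) = 4.72×10^7 J/(m²·K).
D = C / (ρ c_p) = 4.72×10^7 / (999.8 × 4188) = 11.3 m.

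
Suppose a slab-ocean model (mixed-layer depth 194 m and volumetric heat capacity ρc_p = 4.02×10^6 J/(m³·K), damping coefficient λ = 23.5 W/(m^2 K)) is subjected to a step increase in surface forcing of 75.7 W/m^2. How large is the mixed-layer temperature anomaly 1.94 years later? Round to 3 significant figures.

Areal heat capacity C = ρc_p × D = 4.02×10^6 × 194 = 7.80×10^8 J/(m²·K).
τ = C / λ = 7.80×10^8 / 23.5 = 3.32×10^7 s.
Equilibrium anomaly ΔT_eq = F / λ = 75.7 / 23.5 = 3.22 K.
t = 1.94 years = 6.12×10^7 s, so t/τ = 1.84.
ΔT(t) = ΔT_eq (1 − e^(−t/τ)) = 3.22 × (1 − e^−1.84) = 2.71 K.

2.71 K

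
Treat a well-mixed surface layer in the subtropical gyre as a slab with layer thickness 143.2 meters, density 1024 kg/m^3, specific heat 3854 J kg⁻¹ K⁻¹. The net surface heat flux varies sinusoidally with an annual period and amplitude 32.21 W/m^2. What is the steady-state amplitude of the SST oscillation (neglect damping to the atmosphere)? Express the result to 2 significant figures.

Areal heat capacity C = ρ c_p D = 1024 × 3854 × 143.2 = 5.65×10^8 J/(m²·K).
Angular frequency ω = 2π / T = 2π / 3.15×10^7 s = 1.99×10^-7 s⁻¹.
Cω = 5.65×10^8 × 1.99×10^-7 = 113 W/(m²·K).
Amplitude A = F₀ / (Cω) = 32.21 / 113 = 0.286 K.

0.29 K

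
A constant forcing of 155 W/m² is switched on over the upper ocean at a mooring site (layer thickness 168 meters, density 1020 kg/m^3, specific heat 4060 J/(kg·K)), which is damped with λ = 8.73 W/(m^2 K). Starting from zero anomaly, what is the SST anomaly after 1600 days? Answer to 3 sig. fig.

14.6 K

Areal heat capacity C = ρ c_p D = 1020 × 4060 × 168 = 6.96×10^8 J/(m^2 K).
τ = C / λ = 6.96×10^8 / 8.73 = 7.97×10^7 s.
Equilibrium anomaly ΔT_eq = F / λ = 155 / 8.73 = 17.8 K.
t = 1600 days = 1.38×10^8 s, so t/τ = 1.73.
ΔT(t) = ΔT_eq (1 − e^(−t/τ)) = 17.8 × (1 − e^−1.73) = 14.6 K.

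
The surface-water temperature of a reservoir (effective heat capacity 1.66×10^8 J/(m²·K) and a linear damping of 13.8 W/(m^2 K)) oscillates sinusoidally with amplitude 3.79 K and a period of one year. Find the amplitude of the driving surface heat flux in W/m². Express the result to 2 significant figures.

Areal heat capacity C = 1.66×10^8 J/(m²·K) (given).
ω = 2π / 3.15×10^7 s = 1.99×10^-7 s⁻¹.
√((Cω)² + λ²) = √((33.1)² + 13.8²) = 35.8 W/(m²·K).
F₀ = A × √((Cω)²+λ²) = 3.79 × 35.8 = 136 W/m².

140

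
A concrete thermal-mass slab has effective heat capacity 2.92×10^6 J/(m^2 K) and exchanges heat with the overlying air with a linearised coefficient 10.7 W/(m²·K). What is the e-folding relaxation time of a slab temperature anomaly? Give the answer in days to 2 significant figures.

Areal heat capacity C = 2.92×10^6 J/(m^2 K) (given).
Relaxation time τ = C / λ = 2.92×10^6 / 10.7 = 2.73×10^5 s.
In days: 2.73×10^5 s / (86400 s/day) = 3.16 days.

3.2 days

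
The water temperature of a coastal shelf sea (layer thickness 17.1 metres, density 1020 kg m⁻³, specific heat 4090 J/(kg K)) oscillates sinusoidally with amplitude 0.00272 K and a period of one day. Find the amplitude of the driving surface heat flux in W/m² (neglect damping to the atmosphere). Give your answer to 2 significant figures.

Areal heat capacity C = ρ c_p D = 1020 × 4090 × 17.1 = 7.13×10^7 J/(m^2 K).
ω = 2π / 86400 s = 7.27×10^-5 s⁻¹.
Cω = 7.13×10^7 × 7.27×10^-5 = 5190 W/(m²·K).
F₀ = A × Cω = 0.00272 × 5190 = 14.1 W/m².

14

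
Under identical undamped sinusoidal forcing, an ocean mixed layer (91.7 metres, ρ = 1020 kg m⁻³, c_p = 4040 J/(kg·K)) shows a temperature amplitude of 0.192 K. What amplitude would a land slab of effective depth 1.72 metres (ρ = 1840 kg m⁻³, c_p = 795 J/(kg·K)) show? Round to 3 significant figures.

28.8 K

C_ocean = 3.78×10^8 J/(m²·K); C_land = 2.52×10^6 J/(m²·K).
A ∝ 1/C ⇒ A_land = A_ocean × C_ocean/C_land = 0.192 × 150 = 28.8 K.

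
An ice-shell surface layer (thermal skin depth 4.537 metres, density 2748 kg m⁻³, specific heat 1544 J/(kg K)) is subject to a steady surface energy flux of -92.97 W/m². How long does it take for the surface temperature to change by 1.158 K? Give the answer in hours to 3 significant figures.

Areal heat capacity C = ρ c_p D = 2748 × 1544 × 4.537 = 1.93×10^7 J/(m^2 K).
Time required: Δt = C ΔT / F = 1.93×10^7 × -1.158 / -92.97 = 2.40×10^5 s.
In hours: 2.40×10^5 s / (3600 s/hour) = 66.6 hours.

66.6 hours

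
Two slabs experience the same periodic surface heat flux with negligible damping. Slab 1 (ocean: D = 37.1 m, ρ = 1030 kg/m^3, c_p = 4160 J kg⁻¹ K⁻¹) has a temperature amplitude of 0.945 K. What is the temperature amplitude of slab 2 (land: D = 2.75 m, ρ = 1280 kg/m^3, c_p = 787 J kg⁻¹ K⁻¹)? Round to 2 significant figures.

54 K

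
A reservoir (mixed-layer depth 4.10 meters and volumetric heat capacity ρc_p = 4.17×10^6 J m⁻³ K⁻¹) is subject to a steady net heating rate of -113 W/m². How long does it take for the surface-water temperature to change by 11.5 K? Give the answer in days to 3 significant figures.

20.1 days

Areal heat capacity C = ρc_p × D = 4.17×10^6 × 4.10 = 1.71×10^7 J/(m^2 K).
Time required: Δt = C ΔT / F = 1.71×10^7 × -11.5 / -113 = 1.74×10^6 s.
In days: 1.74×10^6 s / (86400 s/day) = 20.1 days.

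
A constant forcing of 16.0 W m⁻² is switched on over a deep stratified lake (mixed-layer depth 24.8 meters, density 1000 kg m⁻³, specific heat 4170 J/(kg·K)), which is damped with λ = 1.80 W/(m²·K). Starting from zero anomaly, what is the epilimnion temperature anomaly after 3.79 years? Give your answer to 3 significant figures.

7.78 K

Areal heat capacity C = ρ c_p D = 1000 × 4170 × 24.8 = 1.03×10^8 J/(m²·K).
τ = C / λ = 1.03×10^8 / 1.80 = 5.75×10^7 s.
Equilibrium anomaly ΔT_eq = F / λ = 16.0 / 1.80 = 8.89 K.
t = 3.79 years = 1.20×10^8 s, so t/τ = 2.08.
ΔT(t) = ΔT_eq (1 − e^(−t/τ)) = 8.89 × (1 − e^−2.08) = 7.78 K.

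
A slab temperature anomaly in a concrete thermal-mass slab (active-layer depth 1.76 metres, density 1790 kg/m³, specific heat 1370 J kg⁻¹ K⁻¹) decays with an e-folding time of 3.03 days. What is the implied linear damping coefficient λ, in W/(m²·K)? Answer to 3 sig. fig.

16.5

Areal heat capacity C = ρ c_p D = 1790 × 1370 × 1.76 = 4.32×10^6 J m⁻² K⁻¹.
τ = 3.03 days = 2.62×10^5 s.
λ = C / τ = 4.32×10^6 / 2.62×10^5 = 16.5 W/(m²·K).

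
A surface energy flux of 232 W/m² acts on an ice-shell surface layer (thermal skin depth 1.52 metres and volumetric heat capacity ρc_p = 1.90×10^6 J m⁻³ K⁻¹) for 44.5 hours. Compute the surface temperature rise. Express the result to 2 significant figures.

Areal heat capacity C = ρc_p × D = 1.90×10^6 × 1.52 = 2.89×10^6 J m⁻² K⁻¹.
Net heat input Q = F Δt = 232 × (44.5 hours × 3600 s/hour) = 3.72×10^7 J/m².
ΔT = Q / C = 3.72×10^7 / 2.89×10^6 = 12.9 K.

13 K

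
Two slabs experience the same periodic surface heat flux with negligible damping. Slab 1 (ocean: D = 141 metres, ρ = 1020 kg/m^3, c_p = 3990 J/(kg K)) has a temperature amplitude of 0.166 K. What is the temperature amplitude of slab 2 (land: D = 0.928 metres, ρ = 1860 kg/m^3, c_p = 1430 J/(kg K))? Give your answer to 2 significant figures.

C_ocean = 5.74×10^8 J/(m²·K); C_land = 2.47×10^6 J/(m²·K).
A ∝ 1/C ⇒ A_land = A_ocean × C_ocean/C_land = 0.166 × 232 = 38.6 K.

39 K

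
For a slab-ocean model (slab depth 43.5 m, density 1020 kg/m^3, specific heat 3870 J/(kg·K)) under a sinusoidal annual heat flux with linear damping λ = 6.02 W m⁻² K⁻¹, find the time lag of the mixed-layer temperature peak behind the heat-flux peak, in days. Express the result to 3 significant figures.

81.1 days

Areal heat capacity C = ρ c_p D = 1020 × 3870 × 43.5 = 1.72×10^8 J/(m^2 K).
ω = 2π / 3.15×10^7 s = 1.99×10^-7 s⁻¹.
Phase lag φ = arctan(Cω/λ) = arctan(34.2/6.02) = 1.40 rad.
Time lag = φ / ω = 1.40 / 1.99×10^-7 = 7.01×10^6 s = 81.1 days.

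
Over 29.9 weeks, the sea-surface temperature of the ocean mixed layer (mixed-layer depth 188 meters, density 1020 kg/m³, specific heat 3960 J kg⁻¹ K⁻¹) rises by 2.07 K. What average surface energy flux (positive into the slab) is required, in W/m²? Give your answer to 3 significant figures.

Areal heat capacity C = ρ c_p D = 1020 × 3960 × 188 = 7.59×10^8 J m⁻² K⁻¹.
Required heat per unit area: Q = C ΔT = 7.59×10^8 × 2.07 = 1.57×10^9 J/m².
Flux F = Q / Δt = 1.57×10^9 / 1.81×10^7 s = 86.9 W/m².

86.9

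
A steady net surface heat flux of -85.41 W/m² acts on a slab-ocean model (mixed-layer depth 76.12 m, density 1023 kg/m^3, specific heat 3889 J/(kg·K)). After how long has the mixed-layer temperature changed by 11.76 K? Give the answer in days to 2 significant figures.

480 days

Areal heat capacity C = ρ c_p D = 1023 × 3889 × 76.12 = 3.03×10^8 J/(m^2 K).
Time required: Δt = C ΔT / F = 3.03×10^8 × -11.76 / -85.41 = 4.17×10^7 s.
In days: 4.17×10^7 s / (86400 s/day) = 483 days.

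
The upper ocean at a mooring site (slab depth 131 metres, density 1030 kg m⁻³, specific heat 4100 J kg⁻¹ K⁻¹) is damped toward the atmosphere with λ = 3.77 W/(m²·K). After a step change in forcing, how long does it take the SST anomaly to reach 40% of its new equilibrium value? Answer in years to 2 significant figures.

Areal heat capacity C = ρ c_p D = 1030 × 4100 × 131 = 5.53×10^8 J/(m^2 K).
τ = C / λ = 5.53×10^8 / 3.77 = 1.47×10^8 s.
Fraction reached: 1 − e^(−t/τ) = 0.40 ⇒ t = −τ ln(1 − 0.40) = τ × 0.511.
t = 7.50×10^7 s = 2.38 years.

2.4 years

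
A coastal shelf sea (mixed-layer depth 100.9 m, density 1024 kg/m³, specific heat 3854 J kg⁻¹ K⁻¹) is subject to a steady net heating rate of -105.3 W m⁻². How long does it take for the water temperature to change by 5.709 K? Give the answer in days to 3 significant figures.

Areal heat capacity C = ρ c_p D = 1024 × 3854 × 100.9 = 3.98×10^8 J/(m²·K).
Time required: Δt = C ΔT / F = 3.98×10^8 × -5.709 / -105.3 = 2.16×10^7 s.
In days: 2.16×10^7 s / (86400 s/day) = 250 days.

250 days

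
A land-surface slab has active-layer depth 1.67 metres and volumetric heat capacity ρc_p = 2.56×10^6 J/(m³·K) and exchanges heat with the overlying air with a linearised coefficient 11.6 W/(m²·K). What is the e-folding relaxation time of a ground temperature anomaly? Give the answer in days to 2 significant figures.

4.3 days

Areal heat capacity C = ρc_p × D = 2.56×10^6 × 1.67 = 4.28×10^6 J/(m²·K).
Relaxation time τ = C / λ = 4.28×10^6 / 11.6 = 3.69×10^5 s.
In days: 3.69×10^5 s / (86400 s/day) = 4.27 days.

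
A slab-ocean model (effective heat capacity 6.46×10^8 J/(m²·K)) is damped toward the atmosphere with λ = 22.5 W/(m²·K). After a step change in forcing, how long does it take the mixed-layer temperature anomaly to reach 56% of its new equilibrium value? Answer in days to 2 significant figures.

270 days

Areal heat capacity C = 6.46×10^8 J/(m²·K) (given).
τ = C / λ = 6.46×10^8 / 22.5 = 2.87×10^7 s.
Fraction reached: 1 − e^(−t/τ) = 0.56 ⇒ t = −τ ln(1 − 0.56) = τ × 0.821.
t = 2.36×10^7 s = 273 days.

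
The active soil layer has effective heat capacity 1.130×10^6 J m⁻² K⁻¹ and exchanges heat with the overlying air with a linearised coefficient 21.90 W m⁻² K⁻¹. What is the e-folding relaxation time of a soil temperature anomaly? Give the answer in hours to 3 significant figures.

14.3 hours

Areal heat capacity C = 1.130×10^6 J m⁻² K⁻¹ (given).
Relaxation time τ = C / λ = 1.13×10^6 / 21.90 = 51600 s.
In hours: 51600 s / (3600 s/hour) = 14.3 hours.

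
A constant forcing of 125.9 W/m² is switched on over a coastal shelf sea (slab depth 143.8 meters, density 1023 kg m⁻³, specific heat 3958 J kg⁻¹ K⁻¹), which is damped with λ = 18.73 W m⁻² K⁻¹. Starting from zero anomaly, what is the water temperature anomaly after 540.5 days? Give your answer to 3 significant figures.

Areal heat capacity C = ρ c_p D = 1023 × 3958 × 143.8 = 5.82×10^8 J/(m²·K).
τ = C / λ = 5.82×10^8 / 18.73 = 3.11×10^7 s.
Equilibrium anomaly ΔT_eq = F / λ = 125.9 / 18.73 = 6.72 K.
t = 540.5 days = 4.67×10^7 s, so t/τ = 1.50.
ΔT(t) = ΔT_eq (1 − e^(−t/τ)) = 6.72 × (1 − e^−1.50) = 5.23 K.

5.23 K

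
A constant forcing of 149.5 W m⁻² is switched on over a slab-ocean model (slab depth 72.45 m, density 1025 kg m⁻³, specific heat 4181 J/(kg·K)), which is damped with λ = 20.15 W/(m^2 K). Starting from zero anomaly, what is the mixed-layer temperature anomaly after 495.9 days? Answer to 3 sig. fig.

Areal heat capacity C = ρ c_p D = 1025 × 4181 × 72.45 = 3.10×10^8 J/(m²·K).
τ = C / λ = 3.10×10^8 / 20.15 = 1.54×10^7 s.
Equilibrium anomaly ΔT_eq = F / λ = 149.5 / 20.15 = 7.42 K.
t = 495.9 days = 4.28×10^7 s, so t/τ = 2.78.
ΔT(t) = ΔT_eq (1 − e^(−t/τ)) = 7.42 × (1 − e^−2.78) = 6.96 K.

6.96 K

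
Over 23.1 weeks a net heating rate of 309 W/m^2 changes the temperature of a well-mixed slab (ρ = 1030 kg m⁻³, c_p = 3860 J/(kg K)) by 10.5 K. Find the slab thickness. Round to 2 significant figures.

100 m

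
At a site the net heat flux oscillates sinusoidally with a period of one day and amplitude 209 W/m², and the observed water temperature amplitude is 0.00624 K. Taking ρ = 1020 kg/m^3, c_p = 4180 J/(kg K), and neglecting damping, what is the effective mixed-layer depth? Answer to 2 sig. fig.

ω = 2π / 86400 s = 7.27×10^-5 s⁻¹.
Required C = F₀ / (A ω) = 209 / (0.00624 × 7.27×10^-5) = 4.61×10^8 J/(m²·K).
D = C / (ρ c_p) = 4.61×10^8 / (1020 × 4180) = 108 m.

110 m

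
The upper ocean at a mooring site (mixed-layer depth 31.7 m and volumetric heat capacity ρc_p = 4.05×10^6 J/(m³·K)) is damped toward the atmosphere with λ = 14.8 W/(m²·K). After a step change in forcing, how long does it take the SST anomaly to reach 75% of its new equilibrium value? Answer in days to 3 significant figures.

Areal heat capacity C = ρc_p × D = 4.05×10^6 × 31.7 = 1.28×10^8 J/(m²·K).
τ = C / λ = 1.28×10^8 / 14.8 = 8.67×10^6 s.
Fraction reached: 1 − e^(−t/τ) = 0.75 ⇒ t = −τ ln(1 − 0.75) = τ × 1.39.
t = 1.20×10^7 s = 139 days.

139 days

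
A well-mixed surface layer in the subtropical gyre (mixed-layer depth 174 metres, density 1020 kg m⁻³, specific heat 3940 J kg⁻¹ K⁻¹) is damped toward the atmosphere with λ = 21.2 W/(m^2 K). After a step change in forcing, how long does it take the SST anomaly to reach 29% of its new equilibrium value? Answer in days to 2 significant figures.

130 days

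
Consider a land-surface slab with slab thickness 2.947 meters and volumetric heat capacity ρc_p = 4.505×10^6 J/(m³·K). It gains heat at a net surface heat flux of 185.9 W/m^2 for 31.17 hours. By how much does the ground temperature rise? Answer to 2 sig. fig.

Areal heat capacity C = ρc_p × D = 4.505×10^6 × 2.947 = 1.33×10^7 J/(m^2 K).
Net heat input Q = F Δt = 185.9 × (31.17 hours × 3600 s/hour) = 2.09×10^7 J/m².
ΔT = Q / C = 2.09×10^7 / 1.33×10^7 = 1.57 K.

1.6 K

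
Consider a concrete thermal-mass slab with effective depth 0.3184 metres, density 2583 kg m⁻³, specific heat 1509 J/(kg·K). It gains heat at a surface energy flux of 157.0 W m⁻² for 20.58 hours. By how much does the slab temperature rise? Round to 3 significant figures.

9.37 K

Areal heat capacity C = ρ c_p D = 2583 × 1509 × 0.3184 = 1.24×10^6 J/(m²·K).
Net heat input Q = F Δt = 157.0 × (20.58 hours × 3600 s/hour) = 1.16×10^7 J/m².
ΔT = Q / C = 1.16×10^7 / 1.24×10^6 = 9.37 K.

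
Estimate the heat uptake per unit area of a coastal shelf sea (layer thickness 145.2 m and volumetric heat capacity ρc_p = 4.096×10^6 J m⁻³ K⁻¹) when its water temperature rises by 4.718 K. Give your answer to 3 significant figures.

2.81×10^9

Areal heat capacity C = ρc_p × D = 4.096×10^6 × 145.2 = 5.95×10^8 J m⁻² K⁻¹.
ΔQ = C ΔT = 5.95×10^8 × 4.718 = 2.81×10^9 J/m².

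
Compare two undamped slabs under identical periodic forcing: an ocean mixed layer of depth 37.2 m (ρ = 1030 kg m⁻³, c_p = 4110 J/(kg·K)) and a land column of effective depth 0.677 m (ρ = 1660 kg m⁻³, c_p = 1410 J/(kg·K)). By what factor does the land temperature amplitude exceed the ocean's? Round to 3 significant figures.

99.4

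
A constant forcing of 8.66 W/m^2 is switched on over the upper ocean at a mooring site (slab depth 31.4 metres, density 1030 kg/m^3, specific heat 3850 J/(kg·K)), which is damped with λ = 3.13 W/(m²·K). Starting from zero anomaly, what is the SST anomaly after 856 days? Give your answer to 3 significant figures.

2.34 K

Areal heat capacity C = ρ c_p D = 1030 × 3850 × 31.4 = 1.25×10^8 J/(m²·K).
τ = C / λ = 1.25×10^8 / 3.13 = 3.98×10^7 s.
Equilibrium anomaly ΔT_eq = F / λ = 8.66 / 3.13 = 2.77 K.
t = 856 days = 7.40×10^7 s, so t/τ = 1.86.
ΔT(t) = ΔT_eq (1 − e^(−t/τ)) = 2.77 × (1 − e^−1.86) = 2.34 K.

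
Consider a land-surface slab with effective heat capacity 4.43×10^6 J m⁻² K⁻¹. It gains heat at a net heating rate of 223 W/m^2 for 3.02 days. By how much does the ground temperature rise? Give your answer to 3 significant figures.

Areal heat capacity C = 4.43×10^6 J m⁻² K⁻¹ (given).
Net heat input Q = F Δt = 223 × (3.02 days × 86400 s/day) = 5.82×10^7 J/m².
ΔT = Q / C = 5.82×10^7 / 4.43×10^6 = 13.1 K.

13.1 K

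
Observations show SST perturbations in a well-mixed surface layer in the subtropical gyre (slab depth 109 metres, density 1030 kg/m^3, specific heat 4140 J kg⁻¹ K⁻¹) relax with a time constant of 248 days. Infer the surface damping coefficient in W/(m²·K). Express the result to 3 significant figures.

Areal heat capacity C = ρ c_p D = 1030 × 4140 × 109 = 4.65×10^8 J m⁻² K⁻¹.
τ = 248 days = 2.14×10^7 s.
λ = C / τ = 4.65×10^8 / 2.14×10^7 = 21.7 W/(m²·K).

21.7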